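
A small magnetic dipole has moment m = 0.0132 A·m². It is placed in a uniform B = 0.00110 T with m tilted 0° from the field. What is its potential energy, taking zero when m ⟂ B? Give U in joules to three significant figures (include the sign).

U = −m·B = −mB cosθ.
U = −(0.0132)(0.00110)·cos0° = -1.452×10⁻⁵ J.

U ≈ -1.45×10⁻⁵ J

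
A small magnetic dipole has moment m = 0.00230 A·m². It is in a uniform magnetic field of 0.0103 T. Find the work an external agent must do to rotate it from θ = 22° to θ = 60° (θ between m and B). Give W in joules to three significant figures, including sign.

W_ext = ΔU = −mB cosθ₂ + mB cosθ₁ = mB(cosθ₁ − cosθ₂).
W = (0.00230)(0.0103)·(cos22° − cos60°) = (2.369×10⁻⁵)·(+0.4272) = 1.012×10⁻⁵ J.

W ≈ 1.01×10⁻⁵ J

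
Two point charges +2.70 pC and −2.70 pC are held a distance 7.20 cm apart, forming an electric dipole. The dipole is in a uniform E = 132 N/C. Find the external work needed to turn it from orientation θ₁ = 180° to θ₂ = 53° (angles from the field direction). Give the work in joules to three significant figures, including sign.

Dipole moment p = qd = (2.70×10⁻¹² C)(0.0720 m) = 1.944×10⁻¹³ C·m.
W_ext = ΔU = U(θ₂) − U(θ₁) = −pE cosθ₂ − (−pE cosθ₁) = pE(cosθ₁ − cosθ₂).
W = (1.944×10⁻¹³)(132)·(cos180° − cos53°) = (2.566×10⁻¹¹)·(-1.6018) = -4.110×10⁻¹¹ J.

W ≈ -4.11×10⁻¹¹ J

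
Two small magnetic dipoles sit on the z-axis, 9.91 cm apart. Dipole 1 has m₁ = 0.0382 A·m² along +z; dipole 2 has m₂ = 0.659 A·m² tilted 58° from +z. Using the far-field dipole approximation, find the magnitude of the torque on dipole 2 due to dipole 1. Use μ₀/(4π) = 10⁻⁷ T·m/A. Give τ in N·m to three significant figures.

Dipole B is on the axis of dipole A, so B₁ there is axial: B₁ = (μ₀/4π)·2m₁/r³ along +z.
B₁ = 2(10⁻⁷)(0.0382)/(0.0991)³ = 7.850×10⁻⁶ T.
τ = m₂ B₁ sinθ.
τ = (0.659)(7.850×10⁻⁶)·sin58° = 4.387×10⁻⁶ N·m.

τ ≈ 4.39×10⁻⁶ N·m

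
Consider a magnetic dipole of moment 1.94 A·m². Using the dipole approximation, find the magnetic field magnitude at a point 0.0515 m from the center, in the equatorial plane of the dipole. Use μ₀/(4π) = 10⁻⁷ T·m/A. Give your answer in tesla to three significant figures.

In the equatorial plane B = (μ₀/4π)·m/r³ (half the axial value).
B = (10⁻⁷)·(1.94) / (0.0515)³ = 0.001420 T.

B ≈ 0.00142 T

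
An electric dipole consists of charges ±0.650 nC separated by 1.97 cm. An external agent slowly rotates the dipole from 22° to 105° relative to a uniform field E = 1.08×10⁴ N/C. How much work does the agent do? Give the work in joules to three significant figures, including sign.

W ≈ 1.64×10⁻⁷ J

Dipole moment p = qd = (6.50×10⁻¹⁰ C)(0.0197 m) = 1.281×10⁻¹¹ C·m.
W_ext = ΔU = U(θ₂) − U(θ₁) = −pE cosθ₂ − (−pE cosθ₁) = pE(cosθ₁ − cosθ₂).
W = (1.281×10⁻¹¹)(1.08×10⁴)·(cos22° − cos105°) = (1.383×10⁻⁷)·(+1.1860) = 1.641×10⁻⁷ J.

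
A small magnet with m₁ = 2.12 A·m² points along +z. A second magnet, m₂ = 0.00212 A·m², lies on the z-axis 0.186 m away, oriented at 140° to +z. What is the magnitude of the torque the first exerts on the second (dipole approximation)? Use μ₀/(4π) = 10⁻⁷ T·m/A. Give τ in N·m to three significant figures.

Dipole B is on the axis of dipole A, so B₁ there is axial: B₁ = (μ₀/4π)·2m₁/r³ along +z.
B₁ = 2(10⁻⁷)(2.12)/(0.186)³ = 6.589×10⁻⁵ T.
τ = m₂ B₁ sinθ.
τ = (0.00212)(6.589×10⁻⁵)·sin140° = 8.979×10⁻⁸ N·m.

τ ≈ 8.98×10⁻⁸ N·m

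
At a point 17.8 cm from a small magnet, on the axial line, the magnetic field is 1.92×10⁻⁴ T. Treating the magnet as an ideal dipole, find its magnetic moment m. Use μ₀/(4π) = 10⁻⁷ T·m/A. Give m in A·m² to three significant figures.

On axis B = (μ₀/4π)·2m/r³, so m = Br³·4π/(μ₀·2).
m = (1.92×10⁻⁴)·(0.178)³ / (2·10⁻⁷) = 5.414 A·m².

m ≈ 5.41 A·m²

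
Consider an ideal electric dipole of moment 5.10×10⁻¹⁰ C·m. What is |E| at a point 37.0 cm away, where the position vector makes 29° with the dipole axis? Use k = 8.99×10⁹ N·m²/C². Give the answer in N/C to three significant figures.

At angle θ the dipole field magnitude is E = (kp/r³)·√(1 + 3cos²θ).
kp/r³ = (8.99×10⁹)(5.10×10⁻¹⁰) / (0.370)³ = 90.52 N/C.
√(1 + 3cos²29°) = √(1 + 3·0.7650) = √3.2949 ≈ 1.8152.
E ≈ 90.52 × 1.815 = 164.3 N/C.

E ≈ 164 N/C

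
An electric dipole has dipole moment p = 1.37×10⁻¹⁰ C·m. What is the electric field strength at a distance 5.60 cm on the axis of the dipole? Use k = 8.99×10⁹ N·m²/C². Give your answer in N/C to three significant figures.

On the dipole axis E = 2kp/r³.
E = 2·(8.99×10⁹)(1.37×10⁻¹⁰) / (0.0560)³ = 1.403×10⁴ N/C.

E ≈ 1.40×10⁴ N/C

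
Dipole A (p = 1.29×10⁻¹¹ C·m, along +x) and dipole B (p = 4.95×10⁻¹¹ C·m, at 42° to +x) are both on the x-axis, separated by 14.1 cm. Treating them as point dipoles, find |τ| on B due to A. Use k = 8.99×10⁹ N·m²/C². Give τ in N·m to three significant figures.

The second dipole sits on the axis of the first, so the field there is axial: E₁ = 2kp₁/r³ along +x.
E₁ = 2(8.99×10⁹)(1.29×10⁻¹¹)/(0.141)³ = 82.74 N/C.
Torque on the second dipole: τ = p₂ E₁ sinθ.
τ = (4.95×10⁻¹¹)(82.74)·sin42° = 2.741×10⁻⁹ N·m.

τ ≈ 2.74×10⁻⁹ N·m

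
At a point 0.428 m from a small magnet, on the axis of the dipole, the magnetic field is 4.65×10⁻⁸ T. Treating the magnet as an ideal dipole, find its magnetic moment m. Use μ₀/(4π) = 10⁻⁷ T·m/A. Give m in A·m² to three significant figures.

On axis B = (μ₀/4π)·2m/r³, so m = Br³·4π/(μ₀·2).
m = (4.65×10⁻⁸)·(0.428)³ / (2·10⁻⁷) = 0.01823 A·m².

m ≈ 0.0182 A·m²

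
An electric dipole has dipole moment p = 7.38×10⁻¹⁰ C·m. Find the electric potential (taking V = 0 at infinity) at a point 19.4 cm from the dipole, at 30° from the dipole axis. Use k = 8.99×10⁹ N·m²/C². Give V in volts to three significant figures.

The dipole potential is V = kp cosθ / r².
V = (8.99×10⁹)(7.38×10⁻¹⁰)·cos30° / (0.194)² = 152.7 V.

V ≈ 153 V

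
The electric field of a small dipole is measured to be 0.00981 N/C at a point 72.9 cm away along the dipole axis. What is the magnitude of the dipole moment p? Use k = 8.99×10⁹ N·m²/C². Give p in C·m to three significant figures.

p ≈ 2.11×10⁻¹³ C·m

On axis E = 2kp/r³, so p = Er³/(2k).
p = (0.00981)·(0.729)³ / (2·8.99×10⁹) = 2.114×10⁻¹³ C·m.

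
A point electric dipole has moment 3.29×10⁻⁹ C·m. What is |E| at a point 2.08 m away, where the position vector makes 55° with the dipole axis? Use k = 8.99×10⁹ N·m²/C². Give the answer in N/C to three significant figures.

E ≈ 4.63 N/C

At angle θ the dipole field magnitude is E = (kp/r³)·√(1 + 3cos²θ).
kp/r³ = (8.99×10⁹)(3.29×10⁻⁹) / (2.08)³ = 3.287 N/C.
√(1 + 3cos²55°) = √(1 + 3·0.3290) = √1.9870 ≈ 1.4096.
E ≈ 3.287 × 1.410 = 4.633 N/C.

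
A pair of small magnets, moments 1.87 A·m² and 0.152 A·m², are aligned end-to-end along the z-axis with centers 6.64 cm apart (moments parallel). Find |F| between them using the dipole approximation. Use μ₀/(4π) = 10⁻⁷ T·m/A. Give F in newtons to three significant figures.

On-axis B of dipole 1: B = (μ₀/4π)·2m₁/r³. Force on dipole 2: F = m₂·dB/dr.
dB/dr = −(μ₀/4π)·6m₁/r⁴, so |F| = (μ₀/4π)·6m₁m₂/r⁴.
F = 6(10⁻⁷)(1.87)(0.152)/(0.0664)⁴ = 0.008773 N.

F ≈ 0.00877 N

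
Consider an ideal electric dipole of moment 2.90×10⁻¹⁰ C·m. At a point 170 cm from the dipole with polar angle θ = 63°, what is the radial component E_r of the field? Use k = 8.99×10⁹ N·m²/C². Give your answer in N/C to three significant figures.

For a dipole, E_r = (2kp cosθ)/r³.
kp/r³ = (8.99×10⁹)(2.90×10⁻¹⁰)/(1.70)³ = 0.5307 N/C.
E_r = 2·0.5307·cos63° = 0.4818 N/C.

E_r ≈ 0.482 N/C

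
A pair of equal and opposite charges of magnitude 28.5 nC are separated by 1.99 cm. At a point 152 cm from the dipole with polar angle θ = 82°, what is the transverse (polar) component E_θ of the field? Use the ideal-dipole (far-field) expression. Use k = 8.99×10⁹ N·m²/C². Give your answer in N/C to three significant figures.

E_θ ≈ 1.44 N/C

Dipole moment p = qd = (2.85×10⁻⁸ C)(0.0199 m) = 5.672×10⁻¹⁰ C·m.
For a dipole, E_θ = (kp sinθ)/r³.
kp/r³ = (8.99×10⁹)(5.672×10⁻¹⁰)/(1.52)³ = 1.452 N/C.
E_θ = 1.452·sin82° = 1.438 N/C.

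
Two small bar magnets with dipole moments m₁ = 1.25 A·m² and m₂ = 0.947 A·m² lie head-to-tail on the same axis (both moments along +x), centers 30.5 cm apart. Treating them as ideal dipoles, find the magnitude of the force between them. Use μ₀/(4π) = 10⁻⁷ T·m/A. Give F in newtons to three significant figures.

F ≈ 8.21×10⁻⁵ N

On-axis B of dipole 1: B = (μ₀/4π)·2m₁/r³. Force on dipole 2: F = m₂·dB/dr.
dB/dr = −(μ₀/4π)·6m₁/r⁴, so |F| = (μ₀/4π)·6m₁m₂/r⁴.
F = 6(10⁻⁷)(1.25)(0.947)/(0.305)⁴ = 8.208×10⁻⁵ N.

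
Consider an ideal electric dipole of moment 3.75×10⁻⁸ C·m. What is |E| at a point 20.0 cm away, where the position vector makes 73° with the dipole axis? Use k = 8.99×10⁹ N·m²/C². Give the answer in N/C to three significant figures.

At angle θ the dipole field magnitude is E = (kp/r³)·√(1 + 3cos²θ).
kp/r³ = (8.99×10⁹)(3.75×10⁻⁸) / (0.200)³ = 4.214×10⁴ N/C.
√(1 + 3cos²73°) = √(1 + 3·0.0855) = √1.2564 ≈ 1.1209.
E ≈ 4.214×10⁴ × 1.121 = 4.724×10⁴ N/C.

E ≈ 4.72×10⁴ N/C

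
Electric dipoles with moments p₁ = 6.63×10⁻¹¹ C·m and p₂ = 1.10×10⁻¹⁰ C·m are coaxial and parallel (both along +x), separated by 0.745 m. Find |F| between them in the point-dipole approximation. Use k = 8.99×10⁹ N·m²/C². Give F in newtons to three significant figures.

On-axis field of dipole 1 at distance r: E = 2kp₁/r³. Force on dipole 2 is F = p₂·dE/dr (gradient along axis).
dE/dr = −6kp₁/r⁴, so |F| = 6kp₁p₂/r⁴ (attractive for aligned moments).
F = 6(8.99×10⁹)(6.63×10⁻¹¹)(1.10×10⁻¹⁰)/(0.745)⁴ = 1.277×10⁻⁹ N.

F ≈ 1.28×10⁻⁹ N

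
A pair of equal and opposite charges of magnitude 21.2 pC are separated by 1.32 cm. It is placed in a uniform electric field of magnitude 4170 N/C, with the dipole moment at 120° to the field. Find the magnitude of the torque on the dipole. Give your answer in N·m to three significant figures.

Dipole moment p = qd = (2.12×10⁻¹¹ C)(0.0132 m) = 2.798×10⁻¹³ C·m.
Torque on an electric dipole: τ = pE sinθ.
τ = (2.798×10⁻¹³)(4170)·sin120° = 1.010×10⁻⁹ N·m.

τ ≈ 1.01×10⁻⁹ N·m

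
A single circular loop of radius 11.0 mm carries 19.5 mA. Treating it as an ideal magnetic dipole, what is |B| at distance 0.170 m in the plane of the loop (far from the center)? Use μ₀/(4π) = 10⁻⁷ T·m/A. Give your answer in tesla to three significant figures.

Magnetic moment m = IA = Iπa² = (0.0195)·π·(0.0110)² = 7.413×10⁻⁶ A·m².
In the equatorial plane B = (μ₀/4π)·m/r³ (half the axial value).
B = (10⁻⁷)·(7.413×10⁻⁶) / (0.170)³ = 1.509×10⁻¹⁰ T.

B ≈ 1.51×10⁻¹⁰ T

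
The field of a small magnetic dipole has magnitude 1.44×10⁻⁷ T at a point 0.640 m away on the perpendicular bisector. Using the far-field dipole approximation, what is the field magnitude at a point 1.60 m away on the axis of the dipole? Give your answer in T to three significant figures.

B ≈ 1.84×10⁻⁸ T

Dipole fields scale as 1/r³ in the far field.
The axial field is twice the equatorial field at the same r, so the geometry factor is 2/1.
B₂ = B₁ · (2/1) · (r₁/r₂)³ = 1.44×10⁻⁷ · 2 · (0.640/1.60)³.
(r₁/r₂)³ = (0.4)³ = 0.064.
B₂ ≈ 1.843×10⁻⁸ T.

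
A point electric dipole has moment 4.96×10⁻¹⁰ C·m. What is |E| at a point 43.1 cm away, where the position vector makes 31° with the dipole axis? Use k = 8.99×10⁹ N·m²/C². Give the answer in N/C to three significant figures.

E ≈ 99.7 N/C

At angle θ the dipole field magnitude is E = (kp/r³)·√(1 + 3cos²θ).
kp/r³ = (8.99×10⁹)(4.96×10⁻¹⁰) / (0.431)³ = 55.69 N/C.
√(1 + 3cos²31°) = √(1 + 3·0.7347) = √3.2042 ≈ 1.7900.
E ≈ 55.69 × 1.790 = 99.69 N/C.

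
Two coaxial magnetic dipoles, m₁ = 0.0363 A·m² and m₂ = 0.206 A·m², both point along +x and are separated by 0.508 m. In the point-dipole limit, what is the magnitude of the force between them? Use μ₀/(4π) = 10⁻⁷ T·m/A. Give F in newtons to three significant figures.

On-axis B of dipole 1: B = (μ₀/4π)·2m₁/r³. Force on dipole 2: F = m₂·dB/dr.
dB/dr = −(μ₀/4π)·6m₁/r⁴, so |F| = (μ₀/4π)·6m₁m₂/r⁴.
F = 6(10⁻⁷)(0.0363)(0.206)/(0.508)⁴ = 6.737×10⁻⁸ N.

F ≈ 6.74×10⁻⁸ N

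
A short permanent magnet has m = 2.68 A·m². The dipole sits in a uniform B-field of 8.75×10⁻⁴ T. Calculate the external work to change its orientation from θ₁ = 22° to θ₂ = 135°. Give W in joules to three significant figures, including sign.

W ≈ 0.00383 J

W_ext = ΔU = −mB cosθ₂ + mB cosθ₁ = mB(cosθ₁ − cosθ₂).
W = (2.68)(8.75×10⁻⁴)·(cos22° − cos135°) = (0.002345)·(+1.6343) = 0.003832 J.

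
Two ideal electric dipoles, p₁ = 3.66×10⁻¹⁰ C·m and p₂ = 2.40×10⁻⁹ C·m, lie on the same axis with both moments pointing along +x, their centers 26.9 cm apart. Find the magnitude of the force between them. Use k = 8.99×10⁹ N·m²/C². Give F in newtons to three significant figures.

On-axis field of dipole 1 at distance r: E = 2kp₁/r³. Force on dipole 2 is F = p₂·dE/dr (gradient along axis).
dE/dr = −6kp₁/r⁴, so |F| = 6kp₁p₂/r⁴ (attractive for aligned moments).
F = 6(8.99×10⁹)(3.66×10⁻¹⁰)(2.40×10⁻⁹)/(0.269)⁴ = 9.049×10⁻⁶ N.

F ≈ 9.05×10⁻⁶ N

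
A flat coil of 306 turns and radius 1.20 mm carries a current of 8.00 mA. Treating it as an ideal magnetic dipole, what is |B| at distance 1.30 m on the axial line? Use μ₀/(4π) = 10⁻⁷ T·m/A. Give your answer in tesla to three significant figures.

B ≈ 1.01×10⁻¹² T

m = NIA = NIπa² = 306·(0.00800)·π·(0.00120)² = 1.107×10⁻⁵ A·m².
On axis B = (μ₀/4π)·2m/r³.
B = 2·(10⁻⁷)·(1.107×10⁻⁵) / (1.30)³ = 1.008×10⁻¹² T.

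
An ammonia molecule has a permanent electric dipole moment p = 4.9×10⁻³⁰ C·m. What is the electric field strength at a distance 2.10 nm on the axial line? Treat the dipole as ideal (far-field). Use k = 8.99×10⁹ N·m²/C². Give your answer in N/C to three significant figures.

On the dipole axis E = 2kp/r³.
E = 2·(8.99×10⁹)(4.90×10⁻³⁰) / (2.10×10⁻⁹)³ = 9.513×10⁶ N/C.

E ≈ 9.51×10⁶ N/C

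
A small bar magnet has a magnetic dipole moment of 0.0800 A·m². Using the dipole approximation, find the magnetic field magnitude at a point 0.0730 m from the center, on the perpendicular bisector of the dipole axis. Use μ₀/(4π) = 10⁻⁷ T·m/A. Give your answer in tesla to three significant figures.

In the equatorial plane B = (μ₀/4π)·m/r³ (half the axial value).
B = (10⁻⁷)·(0.0800) / (0.0730)³ = 2.056×10⁻⁵ T.

B ≈ 2.06×10⁻⁵ T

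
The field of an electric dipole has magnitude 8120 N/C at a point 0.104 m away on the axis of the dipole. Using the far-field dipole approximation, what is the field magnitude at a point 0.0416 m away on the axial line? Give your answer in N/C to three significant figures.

Dipole fields scale as 1/r³ in the far field; the geometry is the same at both points.
E₂ = E₁ · (r₁/r₂)³ = 8120 · (0.104/0.0416)³.
(r₁/r₂)³ = (2.5)³ = 15.62.
E₂ ≈ 1.269×10⁵ N/C.

E ≈ 1.27×10⁵ N/C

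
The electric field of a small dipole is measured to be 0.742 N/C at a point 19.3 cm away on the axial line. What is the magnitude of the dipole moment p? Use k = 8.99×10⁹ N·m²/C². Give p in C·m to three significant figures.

On axis E = 2kp/r³, so p = Er³/(2k).
p = (0.742)·(0.193)³ / (2·8.99×10⁹) = 2.967×10⁻¹³ C·m.

p ≈ 2.97×10⁻¹³ C·m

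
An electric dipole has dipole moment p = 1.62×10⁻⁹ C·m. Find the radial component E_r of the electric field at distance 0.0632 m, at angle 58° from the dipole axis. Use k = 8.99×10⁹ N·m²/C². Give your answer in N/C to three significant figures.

For a dipole, E_r = (2kp cosθ)/r³.
kp/r³ = (8.99×10⁹)(1.62×10⁻⁹)/(0.0632)³ = 5.769×10⁴ N/C.
E_r = 2·5.769×10⁴·cos58° = 6.115×10⁴ N/C.

E_r ≈ 6.11×10⁴ N/C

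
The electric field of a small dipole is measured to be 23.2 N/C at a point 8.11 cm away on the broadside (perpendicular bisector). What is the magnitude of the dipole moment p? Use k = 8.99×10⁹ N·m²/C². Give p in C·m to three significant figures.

p ≈ 1.38×10⁻¹² C·m

In the equatorial plane E = kp/r³, so p = Er³/(k).
p = (23.2)·(0.0811)³ / (8.99×10⁹) = 1.377×10⁻¹² C·m.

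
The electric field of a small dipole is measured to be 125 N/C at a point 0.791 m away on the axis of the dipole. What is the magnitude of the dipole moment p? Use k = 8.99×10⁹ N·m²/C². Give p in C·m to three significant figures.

On axis E = 2kp/r³, so p = Er³/(2k).
p = (125)·(0.791)³ / (2·8.99×10⁹) = 3.441×10⁻⁹ C·m.

p ≈ 3.44×10⁻⁹ C·m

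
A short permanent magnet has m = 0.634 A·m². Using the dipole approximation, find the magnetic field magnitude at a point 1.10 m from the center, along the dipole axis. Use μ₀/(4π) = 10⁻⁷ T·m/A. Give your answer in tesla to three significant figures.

B ≈ 9.53×10⁻⁸ T

On axis B = (μ₀/4π)·2m/r³.
B = 2·(10⁻⁷)·(0.634) / (1.10)³ = 9.527×10⁻⁸ T.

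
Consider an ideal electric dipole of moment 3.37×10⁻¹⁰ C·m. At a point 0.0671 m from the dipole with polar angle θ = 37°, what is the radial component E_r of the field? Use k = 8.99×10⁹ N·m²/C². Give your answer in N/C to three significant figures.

E_r ≈ 1.60×10⁴ N/C

For a dipole, E_r = (2kp cosθ)/r³.
kp/r³ = (8.99×10⁹)(3.37×10⁻¹⁰)/(0.0671)³ = 1.003×10⁴ N/C.
E_r = 2·1.003×10⁴·cos37° = 1.602×10⁴ N/C.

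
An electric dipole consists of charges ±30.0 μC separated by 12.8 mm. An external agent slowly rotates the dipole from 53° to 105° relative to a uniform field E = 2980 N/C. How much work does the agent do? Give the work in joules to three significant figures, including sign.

W ≈ 9.85×10⁻⁴ J

Dipole moment p = qd = (3.00×10⁻⁵ C)(0.0128 m) = 3.84×10⁻⁷ C·m.
W_ext = ΔU = U(θ₂) − U(θ₁) = −pE cosθ₂ − (−pE cosθ₁) = pE(cosθ₁ − cosθ₂).
W = (3.84×10⁻⁷)(2980)·(cos53° − cos105°) = (0.001144)·(+0.8606) = 9.848×10⁻⁴ J.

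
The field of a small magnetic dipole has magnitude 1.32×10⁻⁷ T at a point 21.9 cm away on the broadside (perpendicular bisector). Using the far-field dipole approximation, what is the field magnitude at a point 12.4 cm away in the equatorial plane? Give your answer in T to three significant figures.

Dipole fields scale as 1/r³ in the far field; the geometry is the same at both points.
B₂ = B₁ · (r₁/r₂)³ = 1.32×10⁻⁷ · (21.9/12.4)³.
(r₁/r₂)³ = (1.766)³ = 5.509.
B₂ ≈ 7.272×10⁻⁷ T.

B ≈ 7.27×10⁻⁷ T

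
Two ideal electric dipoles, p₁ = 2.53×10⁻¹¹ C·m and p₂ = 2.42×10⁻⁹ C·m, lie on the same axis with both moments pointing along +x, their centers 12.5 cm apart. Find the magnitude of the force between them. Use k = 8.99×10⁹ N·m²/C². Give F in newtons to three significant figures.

F ≈ 1.35×10⁻⁵ N

On-axis field of dipole 1 at distance r: E = 2kp₁/r³. Force on dipole 2 is F = p₂·dE/dr (gradient along axis).
dE/dr = −6kp₁/r⁴, so |F| = 6kp₁p₂/r⁴ (attractive for aligned moments).
F = 6(8.99×10⁹)(2.53×10⁻¹¹)(2.42×10⁻⁹)/(0.125)⁴ = 1.353×10⁻⁵ N.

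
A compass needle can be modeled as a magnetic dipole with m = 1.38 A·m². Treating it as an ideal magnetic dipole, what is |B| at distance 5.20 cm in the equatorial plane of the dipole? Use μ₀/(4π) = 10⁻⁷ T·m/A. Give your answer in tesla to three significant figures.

In the equatorial plane B = (μ₀/4π)·m/r³ (half the axial value).
B = (10⁻⁷)·(1.38) / (0.0520)³ = 9.815×10⁻⁴ T.

B ≈ 9.81×10⁻⁴ T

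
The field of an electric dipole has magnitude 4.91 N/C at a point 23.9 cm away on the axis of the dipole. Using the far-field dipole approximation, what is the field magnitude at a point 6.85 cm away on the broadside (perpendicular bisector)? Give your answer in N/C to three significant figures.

E ≈ 104 N/C

Dipole fields scale as 1/r³ in the far field.
The axial field is twice the equatorial field at the same r, so the geometry factor is 1/2.
E₂ = E₁ · (1/2) · (r₁/r₂)³ = 4.91 · 0.5 · (23.9/6.85)³.
(r₁/r₂)³ = (3.489)³ = 42.47.
E₂ ≈ 104.3 N/C.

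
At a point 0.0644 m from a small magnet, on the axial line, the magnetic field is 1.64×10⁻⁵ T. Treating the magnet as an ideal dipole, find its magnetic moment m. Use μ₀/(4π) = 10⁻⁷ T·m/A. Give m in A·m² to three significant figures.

m ≈ 0.0219 A·m²

On axis B = (μ₀/4π)·2m/r³, so m = Br³·4π/(μ₀·2).
m = (1.64×10⁻⁵)·(0.0644)³ / (2·10⁻⁷) = 0.02190 A·m².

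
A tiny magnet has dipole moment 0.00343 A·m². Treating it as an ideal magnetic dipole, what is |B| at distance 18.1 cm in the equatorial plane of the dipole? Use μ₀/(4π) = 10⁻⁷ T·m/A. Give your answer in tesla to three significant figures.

B ≈ 5.78×10⁻⁸ T

In the equatorial plane B = (μ₀/4π)·m/r³ (half the axial value).
B = (10⁻⁷)·(0.00343) / (0.181)³ = 5.784×10⁻⁸ T.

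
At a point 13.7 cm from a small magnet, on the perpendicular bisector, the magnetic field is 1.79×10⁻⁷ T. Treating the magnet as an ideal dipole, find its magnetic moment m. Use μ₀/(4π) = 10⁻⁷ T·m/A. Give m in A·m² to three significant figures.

In the equatorial plane B = (μ₀/4π)·m/r³, so m = Br³·4π/(μ₀).
m = (1.79×10⁻⁷)·(0.137)³ / (10⁻⁷) = 0.004603 A·m².

m ≈ 0.00460 A·m²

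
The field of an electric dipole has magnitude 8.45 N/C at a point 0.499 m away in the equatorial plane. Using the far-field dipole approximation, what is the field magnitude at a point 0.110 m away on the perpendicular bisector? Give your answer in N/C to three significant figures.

Dipole fields scale as 1/r³ in the far field; the geometry is the same at both points.
E₂ = E₁ · (r₁/r₂)³ = 8.45 · (0.499/0.110)³.
(r₁/r₂)³ = (4.536)³ = 93.35.
E₂ ≈ 788.8 N/C.

E ≈ 789 N/C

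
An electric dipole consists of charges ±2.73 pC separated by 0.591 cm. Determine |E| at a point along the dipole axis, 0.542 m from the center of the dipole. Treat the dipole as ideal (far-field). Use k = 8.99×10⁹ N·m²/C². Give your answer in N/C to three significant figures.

Dipole moment p = qd = (2.73×10⁻¹² C)(0.00591 m) = 1.613×10⁻¹⁴ C·m.
On the dipole axis E = 2kp/r³.
E = 2·(8.99×10⁹)(1.613×10⁻¹⁴) / (0.542)³ = 0.001821 N/C.

E ≈ 0.00182 N/C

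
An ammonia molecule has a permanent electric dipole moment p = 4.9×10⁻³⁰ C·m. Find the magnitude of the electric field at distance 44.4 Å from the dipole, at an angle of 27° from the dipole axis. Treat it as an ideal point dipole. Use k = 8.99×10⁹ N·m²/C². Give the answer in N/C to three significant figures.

At angle θ the dipole field magnitude is E = (kp/r³)·√(1 + 3cos²θ).
kp/r³ = (8.99×10⁹)(4.90×10⁻³⁰) / (4.44×10⁻⁹)³ = 5.033×10⁵ N/C.
√(1 + 3cos²27°) = √(1 + 3·0.7939) = √3.3817 ≈ 1.8389.
E ≈ 5.033×10⁵ × 1.839 = 9.255×10⁵ N/C.

E ≈ 9.25×10⁵ N/C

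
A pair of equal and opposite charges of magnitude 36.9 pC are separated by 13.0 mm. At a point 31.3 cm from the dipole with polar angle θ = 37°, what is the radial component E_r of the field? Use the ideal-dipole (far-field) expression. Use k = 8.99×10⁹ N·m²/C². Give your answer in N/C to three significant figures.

Dipole moment p = qd = (3.69×10⁻¹¹ C)(0.0130 m) = 4.797×10⁻¹³ C·m.
For a dipole, E_r = (2kp cosθ)/r³.
kp/r³ = (8.99×10⁹)(4.797×10⁻¹³)/(0.313)³ = 0.1406 N/C.
E_r = 2·0.1406·cos37° = 0.2246 N/C.

E_r ≈ 0.225 N/C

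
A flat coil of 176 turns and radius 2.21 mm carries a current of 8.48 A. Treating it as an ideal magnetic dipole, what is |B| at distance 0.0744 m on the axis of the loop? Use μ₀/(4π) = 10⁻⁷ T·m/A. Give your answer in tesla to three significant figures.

m = NIA = NIπa² = 176·(8.48)·π·(0.00221)² = 0.0229 A·m².
On axis B = (μ₀/4π)·2m/r³.
B = 2·(10⁻⁷)·(0.0229) / (0.0744)³ = 1.112×10⁻⁵ T.

B ≈ 1.11×10⁻⁵ T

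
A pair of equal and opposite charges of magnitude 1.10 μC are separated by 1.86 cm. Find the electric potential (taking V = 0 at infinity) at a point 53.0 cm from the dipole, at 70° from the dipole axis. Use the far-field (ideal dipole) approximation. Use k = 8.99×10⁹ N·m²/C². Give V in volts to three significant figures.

Dipole moment p = qd = (1.10×10⁻⁶ C)(0.0186 m) = 2.046×10⁻⁸ C·m.
The dipole potential is V = kp cosθ / r².
V = (8.99×10⁹)(2.046×10⁻⁸)·cos70° / (0.530)² = 224.0 V.

V ≈ 224 V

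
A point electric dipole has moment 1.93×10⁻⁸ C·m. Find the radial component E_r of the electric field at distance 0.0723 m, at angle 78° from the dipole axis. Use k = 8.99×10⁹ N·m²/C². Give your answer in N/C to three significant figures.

For a dipole, E_r = (2kp cosθ)/r³.
kp/r³ = (8.99×10⁹)(1.93×10⁻⁸)/(0.0723)³ = 4.591×10⁵ N/C.
E_r = 2·4.591×10⁵·cos78° = 1.909×10⁵ N/C.

E_r ≈ 1.91×10⁵ N/C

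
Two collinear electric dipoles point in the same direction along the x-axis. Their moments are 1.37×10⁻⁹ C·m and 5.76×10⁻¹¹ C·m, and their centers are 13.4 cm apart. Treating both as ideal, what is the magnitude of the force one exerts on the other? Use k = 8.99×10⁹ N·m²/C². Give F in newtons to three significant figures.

F ≈ 1.32×10⁻⁵ N

On-axis field of dipole 1 at distance r: E = 2kp₁/r³. Force on dipole 2 is F = p₂·dE/dr (gradient along axis).
dE/dr = −6kp₁/r⁴, so |F| = 6kp₁p₂/r⁴ (attractive for aligned moments).
F = 6(8.99×10⁹)(1.37×10⁻⁹)(5.76×10⁻¹¹)/(0.134)⁴ = 1.320×10⁻⁵ N.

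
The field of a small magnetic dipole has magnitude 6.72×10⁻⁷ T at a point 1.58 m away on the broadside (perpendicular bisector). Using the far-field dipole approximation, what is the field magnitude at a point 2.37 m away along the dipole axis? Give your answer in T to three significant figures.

B ≈ 3.98×10⁻⁷ T

Dipole fields scale as 1/r³ in the far field.
The axial field is twice the equatorial field at the same r, so the geometry factor is 2/1.
B₂ = B₁ · (2/1) · (r₁/r₂)³ = 6.72×10⁻⁷ · 2 · (1.58/2.37)³.
(r₁/r₂)³ = (0.6667)³ = 0.2963.
B₂ ≈ 3.982×10⁻⁷ T.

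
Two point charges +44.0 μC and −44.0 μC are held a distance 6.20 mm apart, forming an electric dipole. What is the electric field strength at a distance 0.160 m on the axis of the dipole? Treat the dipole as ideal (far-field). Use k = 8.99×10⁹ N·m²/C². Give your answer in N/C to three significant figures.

Dipole moment p = qd = (4.40×10⁻⁵ C)(0.00620 m) = 2.728×10⁻⁷ C·m.
On the dipole axis E = 2kp/r³.
E = 2·(8.99×10⁹)(2.728×10⁻⁷) / (0.160)³ = 1.197×10⁶ N/C.

E ≈ 1.20×10⁶ N/C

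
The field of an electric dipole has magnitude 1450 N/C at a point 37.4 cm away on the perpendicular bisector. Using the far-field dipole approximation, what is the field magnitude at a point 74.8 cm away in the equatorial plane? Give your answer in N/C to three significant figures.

E ≈ 181 N/C

Dipole fields scale as 1/r³ in the far field; the geometry is the same at both points.
E₂ = E₁ · (r₁/r₂)³ = 1450 · (37.4/74.8)³.
(r₁/r₂)³ = (0.5)³ = 0.125.
E₂ ≈ 181.2 N/C.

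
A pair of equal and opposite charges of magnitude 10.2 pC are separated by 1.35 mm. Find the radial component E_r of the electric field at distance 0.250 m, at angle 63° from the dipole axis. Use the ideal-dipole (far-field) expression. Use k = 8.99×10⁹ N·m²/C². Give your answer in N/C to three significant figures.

Dipole moment p = qd = (1.02×10⁻¹¹ C)(0.00135 m) = 1.377×10⁻¹⁴ C·m.
For a dipole, E_r = (2kp cosθ)/r³.
kp/r³ = (8.99×10⁹)(1.377×10⁻¹⁴)/(0.250)³ = 0.007923 N/C.
E_r = 2·0.007923·cos63° = 0.007194 N/C.

E_r ≈ 0.00719 N/C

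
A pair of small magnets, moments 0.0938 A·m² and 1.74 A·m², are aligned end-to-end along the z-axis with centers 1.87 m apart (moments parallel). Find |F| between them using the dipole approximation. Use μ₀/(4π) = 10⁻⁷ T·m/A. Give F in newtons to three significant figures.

On-axis B of dipole 1: B = (μ₀/4π)·2m₁/r³. Force on dipole 2: F = m₂·dB/dr.
dB/dr = −(μ₀/4π)·6m₁/r⁴, so |F| = (μ₀/4π)·6m₁m₂/r⁴.
F = 6(10⁻⁷)(0.0938)(1.74)/(1.87)⁴ = 8.008×10⁻⁹ N.

F ≈ 8.01×10⁻⁹ N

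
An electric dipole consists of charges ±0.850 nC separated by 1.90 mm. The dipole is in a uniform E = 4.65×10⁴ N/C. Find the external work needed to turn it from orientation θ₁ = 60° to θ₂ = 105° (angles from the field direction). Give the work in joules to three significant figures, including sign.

Dipole moment p = qd = (8.50×10⁻¹⁰ C)(0.00190 m) = 1.615×10⁻¹² C·m.
W_ext = ΔU = U(θ₂) − U(θ₁) = −pE cosθ₂ − (−pE cosθ₁) = pE(cosθ₁ − cosθ₂).
W = (1.615×10⁻¹²)(4.65×10⁴)·(cos60° − cos105°) = (7.510×10⁻⁸)·(+0.7588) = 5.699×10⁻⁸ J.

W ≈ 5.70×10⁻⁸ J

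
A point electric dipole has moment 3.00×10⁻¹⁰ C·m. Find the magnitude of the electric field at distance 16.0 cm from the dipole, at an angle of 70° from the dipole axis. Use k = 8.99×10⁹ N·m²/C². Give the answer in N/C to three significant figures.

E ≈ 765 N/C

At angle θ the dipole field magnitude is E = (kp/r³)·√(1 + 3cos²θ).
kp/r³ = (8.99×10⁹)(3.00×10⁻¹⁰) / (0.160)³ = 658.4 N/C.
√(1 + 3cos²70°) = √(1 + 3·0.1170) = √1.3509 ≈ 1.1623.
E ≈ 658.4 × 1.162 = 765.3 N/C.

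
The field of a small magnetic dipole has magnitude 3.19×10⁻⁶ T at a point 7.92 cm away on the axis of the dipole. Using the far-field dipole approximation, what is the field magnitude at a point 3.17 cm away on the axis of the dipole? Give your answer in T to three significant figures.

B ≈ 4.97×10⁻⁵ T

Dipole fields scale as 1/r³ in the far field; the geometry is the same at both points.
B₂ = B₁ · (r₁/r₂)³ = 3.19×10⁻⁶ · (7.92/3.17)³.
(r₁/r₂)³ = (2.498)³ = 15.6.
B₂ ≈ 4.975×10⁻⁵ T.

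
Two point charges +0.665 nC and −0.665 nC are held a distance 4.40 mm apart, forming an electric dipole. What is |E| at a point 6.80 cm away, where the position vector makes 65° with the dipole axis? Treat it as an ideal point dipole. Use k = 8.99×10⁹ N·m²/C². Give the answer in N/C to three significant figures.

Dipole moment p = qd = (6.65×10⁻¹⁰ C)(0.00440 m) = 2.926×10⁻¹² C·m.
At angle θ the dipole field magnitude is E = (kp/r³)·√(1 + 3cos²θ).
kp/r³ = (8.99×10⁹)(2.926×10⁻¹²) / (0.0680)³ = 83.66 N/C.
√(1 + 3cos²65°) = √(1 + 3·0.1786) = √1.5358 ≈ 1.2393.
E ≈ 83.66 × 1.239 = 103.7 N/C.

E ≈ 104 N/C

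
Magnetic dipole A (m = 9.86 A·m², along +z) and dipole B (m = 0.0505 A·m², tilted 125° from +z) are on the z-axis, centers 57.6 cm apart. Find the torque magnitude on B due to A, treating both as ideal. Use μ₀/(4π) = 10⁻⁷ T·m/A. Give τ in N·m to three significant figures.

Dipole B is on the axis of dipole A, so B₁ there is axial: B₁ = (μ₀/4π)·2m₁/r³ along +z.
B₁ = 2(10⁻⁷)(9.86)/(0.576)³ = 1.032×10⁻⁵ T.
τ = m₂ B₁ sinθ.
τ = (0.0505)(1.032×10⁻⁵)·sin125° = 4.269×10⁻⁷ N·m.

τ ≈ 4.27×10⁻⁷ N·m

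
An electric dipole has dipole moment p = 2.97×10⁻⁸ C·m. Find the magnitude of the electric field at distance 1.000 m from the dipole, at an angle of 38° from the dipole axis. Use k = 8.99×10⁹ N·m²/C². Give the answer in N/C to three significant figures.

At angle θ the dipole field magnitude is E = (kp/r³)·√(1 + 3cos²θ).
kp/r³ = (8.99×10⁹)(2.97×10⁻⁸) / (1.00)³ = 267.0 N/C.
√(1 + 3cos²38°) = √(1 + 3·0.6210) = √2.8629 ≈ 1.6920.
E ≈ 267.0 × 1.692 = 451.8 N/C.

E ≈ 452 N/C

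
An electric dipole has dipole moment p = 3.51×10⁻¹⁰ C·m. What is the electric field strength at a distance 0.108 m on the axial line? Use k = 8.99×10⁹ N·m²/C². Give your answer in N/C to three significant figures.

E ≈ 5010 N/C

On the dipole axis E = 2kp/r³.
E = 2·(8.99×10⁹)(3.51×10⁻¹⁰) / (0.108)³ = 5010 N/C.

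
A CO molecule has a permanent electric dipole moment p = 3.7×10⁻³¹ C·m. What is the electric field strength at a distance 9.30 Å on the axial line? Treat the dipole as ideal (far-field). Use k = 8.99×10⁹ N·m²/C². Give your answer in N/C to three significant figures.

E ≈ 8.27×10⁶ N/C

On the dipole axis E = 2kp/r³.
E = 2·(8.99×10⁹)(3.70×10⁻³¹) / (9.30×10⁻¹⁰)³ = 8.271×10⁶ N/C.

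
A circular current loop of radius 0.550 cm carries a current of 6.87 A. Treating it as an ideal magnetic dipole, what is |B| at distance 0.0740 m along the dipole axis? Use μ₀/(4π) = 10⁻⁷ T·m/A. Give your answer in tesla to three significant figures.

Magnetic moment m = IA = Iπa² = (6.87)·π·(0.00550)² = 6.529×10⁻⁴ A·m².
On axis B = (μ₀/4π)·2m/r³.
B = 2·(10⁻⁷)·(6.529×10⁻⁴) / (0.0740)³ = 3.222×10⁻⁷ T.

B ≈ 3.22×10⁻⁷ T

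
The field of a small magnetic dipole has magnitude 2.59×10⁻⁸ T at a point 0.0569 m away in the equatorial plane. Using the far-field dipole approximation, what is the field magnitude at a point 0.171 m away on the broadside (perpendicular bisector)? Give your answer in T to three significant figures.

B ≈ 9.54×10⁻¹⁰ T

Dipole fields scale as 1/r³ in the far field; the geometry is the same at both points.
B₂ = B₁ · (r₁/r₂)³ = 2.59×10⁻⁸ · (0.0569/0.171)³.
(r₁/r₂)³ = (0.3327)³ = 0.03684.
B₂ ≈ 9.542×10⁻¹⁰ T.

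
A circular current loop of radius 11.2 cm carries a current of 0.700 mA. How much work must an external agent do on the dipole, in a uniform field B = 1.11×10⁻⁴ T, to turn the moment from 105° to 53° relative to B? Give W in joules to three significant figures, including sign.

Magnetic moment m = IA = Iπa² = (7.00×10⁻⁴)·π·(0.112)² = 2.759×10⁻⁵ A·m².
W_ext = ΔU = −mB cosθ₂ + mB cosθ₁ = mB(cosθ₁ − cosθ₂).
W = (2.759×10⁻⁵)(1.11×10⁻⁴)·(cos105° − cos53°) = (3.062×10⁻⁹)·(-0.8606) = -2.636×10⁻⁹ J.

W ≈ -2.64×10⁻⁹ J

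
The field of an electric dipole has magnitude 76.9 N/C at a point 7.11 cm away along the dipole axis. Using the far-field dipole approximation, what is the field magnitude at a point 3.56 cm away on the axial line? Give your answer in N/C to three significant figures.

E ≈ 613 N/C

Dipole fields scale as 1/r³ in the far field; the geometry is the same at both points.
E₂ = E₁ · (r₁/r₂)³ = 76.9 · (7.11/3.56)³.
(r₁/r₂)³ = (1.997)³ = 7.966.
E₂ ≈ 612.6 N/C.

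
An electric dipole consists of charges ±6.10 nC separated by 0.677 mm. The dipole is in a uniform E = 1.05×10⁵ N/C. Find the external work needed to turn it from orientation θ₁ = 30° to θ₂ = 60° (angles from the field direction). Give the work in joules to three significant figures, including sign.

Dipole moment p = qd = (6.10×10⁻⁹ C)(6.77×10⁻⁴ m) = 4.13×10⁻¹² C·m.
W_ext = ΔU = U(θ₂) − U(θ₁) = −pE cosθ₂ − (−pE cosθ₁) = pE(cosθ₁ − cosθ₂).
W = (4.13×10⁻¹²)(1.05×10⁵)·(cos30° − cos60°) = (4.336×10⁻⁷)·(+0.3660) = 1.587×10⁻⁷ J.

W ≈ 1.59×10⁻⁷ J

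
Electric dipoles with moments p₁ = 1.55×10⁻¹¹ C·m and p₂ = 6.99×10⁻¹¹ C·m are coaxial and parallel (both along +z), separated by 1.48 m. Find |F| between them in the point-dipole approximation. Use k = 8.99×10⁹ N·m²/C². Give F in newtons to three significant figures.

F ≈ 1.22×10⁻¹¹ N

On-axis field of dipole 1 at distance r: E = 2kp₁/r³. Force on dipole 2 is F = p₂·dE/dr (gradient along axis).
dE/dr = −6kp₁/r⁴, so |F| = 6kp₁p₂/r⁴ (attractive for aligned moments).
F = 6(8.99×10⁹)(1.55×10⁻¹¹)(6.99×10⁻¹¹)/(1.48)⁴ = 1.218×10⁻¹¹ N.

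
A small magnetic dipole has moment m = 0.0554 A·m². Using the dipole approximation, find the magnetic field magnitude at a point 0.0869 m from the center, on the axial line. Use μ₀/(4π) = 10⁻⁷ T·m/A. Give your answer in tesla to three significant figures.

B ≈ 1.69×10⁻⁵ T

On axis B = (μ₀/4π)·2m/r³.
B = 2·(10⁻⁷)·(0.0554) / (0.0869)³ = 1.688×10⁻⁵ T.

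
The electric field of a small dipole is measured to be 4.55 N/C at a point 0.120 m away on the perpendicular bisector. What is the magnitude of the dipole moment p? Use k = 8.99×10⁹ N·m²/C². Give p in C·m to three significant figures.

In the equatorial plane E = kp/r³, so p = Er³/(k).
p = (4.55)·(0.120)³ / (8.99×10⁹) = 8.746×10⁻¹³ C·m.

p ≈ 8.75×10⁻¹³ C·m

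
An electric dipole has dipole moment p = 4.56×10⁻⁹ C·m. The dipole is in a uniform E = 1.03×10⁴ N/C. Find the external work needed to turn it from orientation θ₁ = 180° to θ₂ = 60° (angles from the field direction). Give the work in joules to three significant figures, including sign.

W ≈ -7.05×10⁻⁵ J

W_ext = ΔU = U(θ₂) − U(θ₁) = −pE cosθ₂ − (−pE cosθ₁) = pE(cosθ₁ − cosθ₂).
W = (4.56×10⁻⁹)(1.03×10⁴)·(cos180° − cos60°) = (4.697×10⁻⁵)·(-1.5000) = -7.045×10⁻⁵ J.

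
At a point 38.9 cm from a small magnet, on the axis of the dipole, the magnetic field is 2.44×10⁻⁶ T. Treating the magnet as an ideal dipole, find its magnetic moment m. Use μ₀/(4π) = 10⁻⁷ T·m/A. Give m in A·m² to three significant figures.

On axis B = (μ₀/4π)·2m/r³, so m = Br³·4π/(μ₀·2).
m = (2.44×10⁻⁶)·(0.389)³ / (2·10⁻⁷) = 0.7181 A·m².

m ≈ 0.718 A·m²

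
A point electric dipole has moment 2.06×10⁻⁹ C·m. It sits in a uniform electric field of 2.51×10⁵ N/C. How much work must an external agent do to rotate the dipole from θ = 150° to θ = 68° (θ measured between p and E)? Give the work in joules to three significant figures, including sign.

W ≈ -6.41×10⁻⁴ J

W_ext = ΔU = U(θ₂) − U(θ₁) = −pE cosθ₂ − (−pE cosθ₁) = pE(cosθ₁ − cosθ₂).
W = (2.06×10⁻⁹)(2.51×10⁵)·(cos150° − cos68°) = (5.171×10⁻⁴)·(-1.2406) = -6.415×10⁻⁴ J.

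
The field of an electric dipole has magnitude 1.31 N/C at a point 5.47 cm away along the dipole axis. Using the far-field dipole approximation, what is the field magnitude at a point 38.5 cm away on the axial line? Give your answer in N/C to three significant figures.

Dipole fields scale as 1/r³ in the far field; the geometry is the same at both points.
E₂ = E₁ · (r₁/r₂)³ = 1.31 · (5.47/38.5)³.
(r₁/r₂)³ = (0.1421)³ = 0.002868.
E₂ ≈ 0.003757 N/C.

E ≈ 0.00376 N/C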